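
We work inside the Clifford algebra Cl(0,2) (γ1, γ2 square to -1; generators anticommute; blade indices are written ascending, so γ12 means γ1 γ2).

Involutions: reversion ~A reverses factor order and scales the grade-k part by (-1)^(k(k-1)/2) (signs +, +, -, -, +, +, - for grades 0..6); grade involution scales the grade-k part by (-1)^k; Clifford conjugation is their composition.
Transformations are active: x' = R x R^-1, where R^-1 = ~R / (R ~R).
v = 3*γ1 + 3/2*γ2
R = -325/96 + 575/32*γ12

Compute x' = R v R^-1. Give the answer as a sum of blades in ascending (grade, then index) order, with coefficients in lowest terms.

~R = -325/96 - 575/32*γ12, and R ~R = 1540625/4608, so R^-1 = ~R / (1540625/4608).
R v = -2375/64*γ1 + 3125/64*γ2
Answer: -2217/986*γ1 - 1227/493*γ2


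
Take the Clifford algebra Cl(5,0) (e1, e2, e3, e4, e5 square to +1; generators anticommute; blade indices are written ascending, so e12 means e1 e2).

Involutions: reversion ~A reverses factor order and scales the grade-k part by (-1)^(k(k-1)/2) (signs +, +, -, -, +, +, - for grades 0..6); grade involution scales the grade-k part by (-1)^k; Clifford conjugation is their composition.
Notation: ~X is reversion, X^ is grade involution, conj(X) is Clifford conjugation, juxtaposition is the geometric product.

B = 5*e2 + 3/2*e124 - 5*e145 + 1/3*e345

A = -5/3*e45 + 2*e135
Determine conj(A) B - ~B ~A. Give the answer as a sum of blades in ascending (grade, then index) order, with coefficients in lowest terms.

first term: 25/3*e1 - 5/9*e3 + 2/3*e14 + 10*e34 - 5/2*e125 + 25/3*e245 + 10*e1235 - 3*e2345
second term: -25/3*e1 + 5/9*e3 - 2/3*e14 - 10*e34 - 5/2*e125 + 25/3*e245 + 10*e1235 - 3*e2345
Answer: 50/3*e1 - 10/9*e3 + 4/3*e14 + 20*e34


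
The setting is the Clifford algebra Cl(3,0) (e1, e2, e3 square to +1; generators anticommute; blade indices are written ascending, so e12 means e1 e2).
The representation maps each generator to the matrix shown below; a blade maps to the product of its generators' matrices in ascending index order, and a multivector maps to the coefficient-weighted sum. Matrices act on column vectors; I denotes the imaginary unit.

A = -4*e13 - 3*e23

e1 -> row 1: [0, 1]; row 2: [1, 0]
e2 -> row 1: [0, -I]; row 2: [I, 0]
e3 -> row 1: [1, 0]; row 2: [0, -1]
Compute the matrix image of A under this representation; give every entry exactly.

Bivector images (products of the table entries): rho(e13) = rho(e1)rho(e3) = row 1: [0, -1]; row 2: [1, 0]; rho(e23) = rho(e2)rho(e3) = row 1: [0, I]; row 2: [I, 0].
M = (-4)*rho(e13) + (-3)*rho(e23), summed entrywise:
Answer: row 1: [0, 4 - 3*I]; row 2: [-4 - 3*I, 0]


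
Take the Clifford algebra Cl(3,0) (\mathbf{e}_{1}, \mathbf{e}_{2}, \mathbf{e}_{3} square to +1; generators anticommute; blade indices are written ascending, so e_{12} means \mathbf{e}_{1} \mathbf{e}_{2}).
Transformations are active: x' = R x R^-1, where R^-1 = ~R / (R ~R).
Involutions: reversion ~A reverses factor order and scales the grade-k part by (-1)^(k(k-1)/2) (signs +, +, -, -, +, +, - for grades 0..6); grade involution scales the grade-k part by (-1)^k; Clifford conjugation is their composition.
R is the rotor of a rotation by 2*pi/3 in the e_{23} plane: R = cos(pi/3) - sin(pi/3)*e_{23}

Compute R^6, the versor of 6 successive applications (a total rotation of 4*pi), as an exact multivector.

The rotor phase is half the rotation angle and phases add under composition, so 6 steps in the e_{23} plane accumulate phase 6*(pi/3) = 2 \pi: R^6 = cos(2 \pi) - sin(2 \pi)*e_{23}.
cos(2 \pi) = 1 and sin(2 \pi) = 0, so R^6 = 1. The total rotation 4*pi is 2 full turns, so every vector returns to itself, yet the rotor is +1, back on the identity sheet (an even number of 2*pi turns).
Answer: 1


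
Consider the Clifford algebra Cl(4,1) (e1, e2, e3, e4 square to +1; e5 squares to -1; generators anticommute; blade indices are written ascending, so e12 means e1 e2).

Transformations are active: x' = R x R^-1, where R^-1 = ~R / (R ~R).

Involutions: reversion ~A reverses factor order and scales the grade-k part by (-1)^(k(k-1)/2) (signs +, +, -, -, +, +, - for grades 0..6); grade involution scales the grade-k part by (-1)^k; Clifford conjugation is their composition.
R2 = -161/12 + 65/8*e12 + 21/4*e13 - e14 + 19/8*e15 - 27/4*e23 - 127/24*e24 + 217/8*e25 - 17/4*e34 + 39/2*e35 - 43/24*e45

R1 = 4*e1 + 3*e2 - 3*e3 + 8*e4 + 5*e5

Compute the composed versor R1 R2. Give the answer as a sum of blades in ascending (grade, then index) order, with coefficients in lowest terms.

Distribute over the terms of R1 (each basis-blade product reordered to ascending indices, repeated generators contracted through their squares):
(4*e1) R2 = -161/3*e1 + 65/2*e2 + 21*e3 - 4*e4 + 19/2*e5 - 27*e123 - 127/6*e124 + 217/2*e125 - 17*e134 + 78*e135 - 43/6*e145
(3*e2) R2 = -195/8*e1 - 161/4*e2 - 81/4*e3 - 127/8*e4 + 651/8*e5 - 63/4*e123 + 3*e124 - 57/8*e125 - 51/4*e234 + 117/2*e235 - 43/8*e245
(-3*e3) R2 = 63/4*e1 - 81/4*e2 + 161/4*e3 + 51/4*e4 - 117/2*e5 - 195/8*e123 - 3*e134 + 57/8*e135 - 127/8*e234 + 651/8*e235 + 43/8*e345
(8*e4) R2 = 8*e1 + 127/3*e2 + 34*e3 - 322/3*e4 - 43/3*e5 + 65*e124 + 42*e134 - 19*e145 - 54*e234 - 217*e245 - 156*e345
(5*e5) R2 = 95/8*e1 + 1085/8*e2 + 195/2*e3 - 215/24*e4 - 805/12*e5 + 325/8*e125 + 105/4*e135 - 5*e145 - 135/4*e235 - 635/24*e245 - 85/4*e345
Summing the partial products and collecting blades:
Answer: -509/12*e1 + 3599/24*e2 + 345/2*e3 - 1481/12*e4 - 1177/24*e5 - 537/8*e123 + 281/6*e124 + 142*e125 + 22*e134 + 891/8*e135 - 187/6*e145 - 661/8*e234 + 849/8*e235 - 1493/6*e245 - 1375/8*e345


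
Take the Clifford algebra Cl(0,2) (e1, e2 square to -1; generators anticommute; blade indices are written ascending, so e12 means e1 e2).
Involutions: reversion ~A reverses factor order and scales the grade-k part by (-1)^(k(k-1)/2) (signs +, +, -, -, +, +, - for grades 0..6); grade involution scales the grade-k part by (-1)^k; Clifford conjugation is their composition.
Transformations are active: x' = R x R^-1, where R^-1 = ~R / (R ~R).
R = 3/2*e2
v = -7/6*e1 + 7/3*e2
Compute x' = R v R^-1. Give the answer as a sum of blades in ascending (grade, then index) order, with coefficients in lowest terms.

~R = 3/2*e2, and R ~R = -9/4, so R^-1 = ~R / (-9/4).
R v = -7/2 + 7/4*e12
Answer: 7/6*e1 + 7/3*e2


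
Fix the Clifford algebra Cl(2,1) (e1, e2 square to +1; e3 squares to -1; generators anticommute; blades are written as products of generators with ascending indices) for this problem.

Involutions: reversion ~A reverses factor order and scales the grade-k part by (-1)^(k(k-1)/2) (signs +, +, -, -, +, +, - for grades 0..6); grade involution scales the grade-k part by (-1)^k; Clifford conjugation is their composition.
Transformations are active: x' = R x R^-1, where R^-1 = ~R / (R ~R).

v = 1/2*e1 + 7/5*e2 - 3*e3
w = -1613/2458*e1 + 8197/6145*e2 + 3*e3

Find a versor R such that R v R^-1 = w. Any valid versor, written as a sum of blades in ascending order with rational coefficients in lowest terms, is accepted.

Sketch: the shared square -679/100 makes R = v + w = -192/1229*e1 + 3360/1229*e2 the natural versor; its sandwich fixes that direction, negates (v - w)/2, and sends v to w.
Answer: -192/1229*e1 + 3360/1229*e2


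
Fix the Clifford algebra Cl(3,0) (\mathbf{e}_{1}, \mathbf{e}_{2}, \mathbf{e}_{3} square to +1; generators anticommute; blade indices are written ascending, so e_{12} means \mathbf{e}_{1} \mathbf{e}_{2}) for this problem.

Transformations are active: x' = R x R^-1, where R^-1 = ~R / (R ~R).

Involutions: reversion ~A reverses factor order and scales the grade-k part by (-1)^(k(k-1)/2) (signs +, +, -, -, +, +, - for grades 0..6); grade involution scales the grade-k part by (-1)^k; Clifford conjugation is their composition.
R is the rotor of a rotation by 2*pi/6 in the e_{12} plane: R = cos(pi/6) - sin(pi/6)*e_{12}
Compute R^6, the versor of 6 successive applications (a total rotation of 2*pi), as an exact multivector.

The rotor phase is half the rotation angle and phases add under composition, so 6 steps in the e_{12} plane accumulate phase 6*(pi/6) = \pi: R^6 = cos(\pi) - sin(\pi)*e_{12}.
cos(\pi) = -1 and sin(\pi) = 0, so R^6 = -1. The total rotation 2*pi is 1 full turn, so every vector returns to itself, yet the rotor is -1, on the OTHER sheet of the double cover (an odd number of 2*pi turns).
Answer: -1


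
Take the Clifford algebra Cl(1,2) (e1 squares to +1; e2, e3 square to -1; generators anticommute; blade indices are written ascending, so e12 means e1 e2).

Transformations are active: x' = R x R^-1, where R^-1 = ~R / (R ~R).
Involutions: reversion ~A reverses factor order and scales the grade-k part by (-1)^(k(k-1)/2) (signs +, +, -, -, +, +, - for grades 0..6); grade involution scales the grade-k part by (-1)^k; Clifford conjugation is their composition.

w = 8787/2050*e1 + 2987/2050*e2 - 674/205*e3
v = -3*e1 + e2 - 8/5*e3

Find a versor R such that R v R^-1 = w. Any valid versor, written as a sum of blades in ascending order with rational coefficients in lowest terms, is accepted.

Since q(v) = q(w) = 136/25, the sum R = v + w = 2637/2050*e1 + 5037/2050*e2 - 1002/205*e3 does the job whenever invertible.
Answer: 2637/2050*e1 + 5037/2050*e2 - 1002/205*e3


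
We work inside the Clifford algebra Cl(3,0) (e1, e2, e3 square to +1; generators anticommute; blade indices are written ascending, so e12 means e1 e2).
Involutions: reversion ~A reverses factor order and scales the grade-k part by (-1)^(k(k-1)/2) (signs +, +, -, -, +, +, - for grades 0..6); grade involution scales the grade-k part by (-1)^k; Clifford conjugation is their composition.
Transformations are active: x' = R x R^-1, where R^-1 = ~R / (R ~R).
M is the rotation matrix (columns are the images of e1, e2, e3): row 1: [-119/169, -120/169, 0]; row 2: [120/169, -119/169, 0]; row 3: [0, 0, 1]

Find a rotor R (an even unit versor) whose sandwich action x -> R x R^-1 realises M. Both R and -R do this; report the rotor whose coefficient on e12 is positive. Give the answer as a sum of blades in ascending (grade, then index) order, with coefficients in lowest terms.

Method: write R = a + b12*e12 + b13*e13 + b23*e23 with a^2 + b12^2 + b13^2 + b23^2 = 1 (so R^-1 = ~R). Expanding the columns R e_j ~R gives tr M = 4a^2 - 1 and, from the antisymmetric part, M21 - M12 = -4a*b12, M13 - M31 = 4a*b13, M32 - M23 = -4a*b23.
Here tr M = -69/169, so a^2 = (1 + tr M)/4 = 25/169 and a = ±5/13. Taking a = 5/13: M21 - M12 = 240/169, M13 - M31 = 0, M32 - M23 = 0, giving b12 = -12/13, b13 = 0, b23 = 0, i.e. R = 5/13 - 12/13*e12.
Its e12 coefficient is negative, so report the other preimage -R.
Answer: -5/13 + 12/13*e12. Sheet selection: the two-to-one cover makes ±R indistinguishable at the matrix level (trace -69/169), so uniqueness comes from the required sign on e12.


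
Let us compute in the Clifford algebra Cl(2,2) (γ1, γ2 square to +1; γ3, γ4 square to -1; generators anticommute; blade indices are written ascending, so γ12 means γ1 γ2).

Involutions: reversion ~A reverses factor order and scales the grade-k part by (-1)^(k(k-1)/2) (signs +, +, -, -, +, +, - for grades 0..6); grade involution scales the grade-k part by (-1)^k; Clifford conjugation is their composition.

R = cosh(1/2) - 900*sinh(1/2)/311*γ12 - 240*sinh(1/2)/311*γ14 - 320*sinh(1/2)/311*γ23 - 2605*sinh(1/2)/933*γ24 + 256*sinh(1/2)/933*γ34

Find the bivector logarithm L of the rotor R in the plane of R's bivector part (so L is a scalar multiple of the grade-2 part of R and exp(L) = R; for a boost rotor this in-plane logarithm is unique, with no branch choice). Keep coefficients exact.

The scalar part of R is cosh(1/2), so cosh pins the rapidity up to sign — the sign comes from the bivector part; dividing that part by sinh of the rapidity yields the plane, and the in-plane L = rapidity * plane is unique because the two sign choices cancel.
Concretely: cosh(rapidity) = cosh(1/2) gives rapidity = ±1/2, and since rapidity/sinh(rapidity) is even the sign is immaterial: L = (rapidity/sinh(rapidity)) * <R>_2 = (1/(2*sinh(1/2))) * <R>_2.
Answer: -450/311*γ12 - 120/311*γ14 - 160/311*γ23 - 2605/1866*γ24 + 128/933*γ34


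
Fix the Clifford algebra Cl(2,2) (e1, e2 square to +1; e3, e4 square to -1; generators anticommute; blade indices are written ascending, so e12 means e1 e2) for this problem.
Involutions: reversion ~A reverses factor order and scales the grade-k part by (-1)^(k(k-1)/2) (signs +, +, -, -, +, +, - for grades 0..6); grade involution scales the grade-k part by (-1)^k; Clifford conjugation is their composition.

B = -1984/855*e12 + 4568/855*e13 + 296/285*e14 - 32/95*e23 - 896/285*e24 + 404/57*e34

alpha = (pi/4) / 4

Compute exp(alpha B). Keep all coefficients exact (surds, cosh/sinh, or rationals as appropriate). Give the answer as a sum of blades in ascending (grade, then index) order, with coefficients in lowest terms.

B^2 term by term: the squares give (-1984/855)^2*(e12)^2 + (4568/855)^2*(e13)^2 + (296/285)^2*(e14)^2 + (-32/95)^2*(e23)^2 + (-896/285)^2*(e24)^2 + (404/57)^2*(e34)^2 = 3936256/731025*(-1) + 20866624/731025*(+1) + 87616/81225*(+1) + 1024/9025*(+1) + 802816/81225*(+1) + 163216/3249*(-1) = -16 (each basis 2-blade squares to minus the product of its generators' squares); cross terms between blades sharing an index anticommute and cancel; the commuting (index-disjoint) pairs give grade-4 terms 2*c*c'*(blade product), which cancel blade by blade — e1234: -1603072/48735 + 8185856/243675 - 18944/27075 = 0 — confirming B is simple. So B^2 = -16.
B^2 = -16 — circular case — the even/odd split gives cos and sin: l = 4, alpha*l = pi/4, so exp(alpha B) = cos(pi/4) + (sin(pi/4)/4)*B = sqrt(2)/2 + (sqrt(2)/8)*B.
Answer: sqrt(2)/2 - 248*sqrt(2)/855*e12 + 571*sqrt(2)/855*e13 + 37*sqrt(2)/285*e14 - 4*sqrt(2)/95*e23 - 112*sqrt(2)/285*e24 + 101*sqrt(2)/114*e34


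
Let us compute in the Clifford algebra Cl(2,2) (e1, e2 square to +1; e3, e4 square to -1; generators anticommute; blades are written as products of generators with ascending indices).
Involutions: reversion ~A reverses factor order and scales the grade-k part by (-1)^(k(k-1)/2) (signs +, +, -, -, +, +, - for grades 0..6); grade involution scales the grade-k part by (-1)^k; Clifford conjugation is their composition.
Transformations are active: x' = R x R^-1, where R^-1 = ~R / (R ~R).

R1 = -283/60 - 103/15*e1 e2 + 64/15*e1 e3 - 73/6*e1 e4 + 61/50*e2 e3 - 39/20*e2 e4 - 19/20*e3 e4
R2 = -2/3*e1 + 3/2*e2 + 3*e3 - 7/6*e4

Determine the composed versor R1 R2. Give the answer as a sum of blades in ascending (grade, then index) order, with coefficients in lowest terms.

Distribute over the terms of R2 (each basis-blade product reordered to ascending indices, repeated generators contracted through their squares):
R1 (-2/3*e1) = 283/90*e1 - 206/45*e2 + 128/45*e3 - 73/9*e4 - 61/75*e1 e2 e3 + 13/10*e1 e2 e4 + 19/30*e1 e3 e4
R1 (3/2*e2) = -103/10*e1 - 283/40*e2 - 183/100*e3 + 117/40*e4 - 32/5*e1 e2 e3 + 73/4*e1 e2 e4 - 57/40*e2 e3 e4
R1 (3*e3) = -64/5*e1 - 183/50*e2 - 283/20*e3 - 57/20*e4 - 103/5*e1 e2 e3 + 73/2*e1 e3 e4 + 117/20*e2 e3 e4
R1 (-7/6*e4) = -511/36*e1 - 91/40*e2 - 133/120*e3 + 1981/360*e4 + 721/90*e1 e2 e4 - 224/45*e1 e3 e4 - 427/300*e2 e3 e4
Summing the partial products and collecting blades:
Answer: -683/20*e1 - 15829/900*e2 - 25639/1800*e3 - 38/15*e4 - 2086/75*e1 e2 e3 + 4961/180*e1 e2 e4 + 1447/45*e1 e3 e4 + 1801/600*e2 e3 e4


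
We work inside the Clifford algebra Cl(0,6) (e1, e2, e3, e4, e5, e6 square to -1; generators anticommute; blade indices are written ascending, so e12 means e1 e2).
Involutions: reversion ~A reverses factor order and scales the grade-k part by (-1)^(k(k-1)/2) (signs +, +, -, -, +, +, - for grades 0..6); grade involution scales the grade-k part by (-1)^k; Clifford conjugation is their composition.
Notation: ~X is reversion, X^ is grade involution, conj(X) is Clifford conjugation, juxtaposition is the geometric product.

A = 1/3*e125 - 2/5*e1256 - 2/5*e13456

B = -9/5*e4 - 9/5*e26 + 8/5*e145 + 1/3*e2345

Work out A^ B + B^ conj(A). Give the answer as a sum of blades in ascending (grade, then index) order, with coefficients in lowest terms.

first term: 18/25*e15 + 8/15*e24 + 16/25*e36 - 2/15*e126 + 1/9*e134 + 3/5*e156 - 16/25*e246 - 3/5*e1245 + 2/15*e1346 + 18/25*e1356 + 18/25*e12345 + 18/25*e12456
second term: 18/25*e15 - 8/15*e24 - 16/25*e36 + 2/15*e126 - 1/9*e134 + 3/5*e156 + 16/25*e246 + 3/5*e1245 + 2/15*e1346 - 18/25*e1356 - 18/25*e12345 - 18/25*e12456
Answer: 36/25*e15 + 6/5*e156 + 4/15*e1346


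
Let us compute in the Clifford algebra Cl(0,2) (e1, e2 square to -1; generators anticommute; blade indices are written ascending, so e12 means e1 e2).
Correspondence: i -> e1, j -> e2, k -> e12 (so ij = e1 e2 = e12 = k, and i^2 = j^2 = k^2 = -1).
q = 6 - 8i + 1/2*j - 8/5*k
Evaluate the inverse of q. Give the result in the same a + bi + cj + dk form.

In blades: q = 6 - 8*e1 + 1/2*e2 - 8/5*e12.
With qbar = 6 + 8*e1 - 1/2*e2 + 8/5*e12 (scalar fixed, mapped units negated), q qbar = 10281/100 (the sum of squared coefficients), so q^-1 = qbar / (10281/100) = 200/3427 + 800/10281*e1 - 50/10281*e2 + 160/10281*e12; translating back:
Answer: 200/3427 + 800/10281*i - 50/10281*j + 160/10281*k


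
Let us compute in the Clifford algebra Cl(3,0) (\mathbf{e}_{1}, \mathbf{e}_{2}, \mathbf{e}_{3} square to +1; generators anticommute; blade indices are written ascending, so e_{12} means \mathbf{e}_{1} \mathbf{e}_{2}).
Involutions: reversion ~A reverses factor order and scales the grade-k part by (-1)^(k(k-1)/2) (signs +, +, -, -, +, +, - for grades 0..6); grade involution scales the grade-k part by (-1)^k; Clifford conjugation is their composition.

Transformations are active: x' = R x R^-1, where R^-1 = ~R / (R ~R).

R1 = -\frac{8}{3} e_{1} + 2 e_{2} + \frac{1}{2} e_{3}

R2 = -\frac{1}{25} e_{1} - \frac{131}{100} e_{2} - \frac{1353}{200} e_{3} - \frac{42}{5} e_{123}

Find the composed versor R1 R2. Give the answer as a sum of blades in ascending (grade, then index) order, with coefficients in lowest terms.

Distribute over the terms of R1 (each basis-blade product reordered to ascending indices, repeated generators contracted through their squares):
(-\frac{8}{3} e_{1}) R2 = \frac{8}{75} + \frac{262}{75} e_{12} + \frac{451}{25} e_{13} + \frac{112}{5} e_{23}
(2 e_{2}) R2 = -\frac{131}{50} + \frac{2}{25} e_{12} + \frac{84}{5} e_{13} - \frac{1353}{100} e_{23}
(\frac{1}{2} e_{3}) R2 = -\frac{1353}{400} - \frac{21}{5} e_{12} + \frac{1}{50} e_{13} + \frac{131}{200} e_{23}
Summing the partial products and collecting blades:
Answer: -\frac{283}{48} - \frac{47}{75} e_{12} + \frac{1743}{50} e_{13} + \frac{381}{40} e_{23}


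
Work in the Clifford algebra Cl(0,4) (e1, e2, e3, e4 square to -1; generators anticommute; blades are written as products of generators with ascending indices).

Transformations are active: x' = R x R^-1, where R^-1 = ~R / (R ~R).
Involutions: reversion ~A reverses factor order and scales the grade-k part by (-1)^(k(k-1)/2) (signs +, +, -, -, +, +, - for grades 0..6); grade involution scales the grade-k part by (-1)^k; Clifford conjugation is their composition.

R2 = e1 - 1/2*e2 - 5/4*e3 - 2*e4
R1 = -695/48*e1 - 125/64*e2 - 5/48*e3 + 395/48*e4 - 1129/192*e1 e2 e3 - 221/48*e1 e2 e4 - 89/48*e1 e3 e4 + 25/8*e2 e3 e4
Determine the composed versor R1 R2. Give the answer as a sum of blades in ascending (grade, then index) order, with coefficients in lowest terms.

Distribute over the terms of R2 (each basis-blade product reordered to ascending indices, repeated generators contracted through their squares):
R1 (e1) = 695/48 + 125/64*e1 e2 + 5/48*e1 e3 - 395/48*e1 e4 + 1129/192*e2 e3 + 221/48*e2 e4 + 89/48*e3 e4 - 25/8*e1 e2 e3 e4
R1 (-1/2*e2) = -125/128 + 695/96*e1 e2 + 1129/384*e1 e3 + 221/96*e1 e4 - 5/96*e2 e3 + 395/96*e2 e4 + 25/16*e3 e4 + 89/96*e1 e2 e3 e4
R1 (-5/4*e3) = -25/192 - 5645/768*e1 e2 + 3475/192*e1 e3 + 445/192*e1 e4 + 625/256*e2 e3 - 125/32*e2 e4 + 1975/192*e3 e4 - 1105/192*e1 e2 e3 e4
R1 (-2*e4) = 395/24 - 221/24*e1 e2 - 89/24*e1 e3 + 695/24*e1 e4 + 25/4*e2 e3 + 125/32*e2 e4 + 5/24*e3 e4 + 1129/96*e1 e2 e3 e4
Summing the partial products and collecting blades:
Answer: 11455/384 - 5657/768*e1 e2 + 6695/384*e1 e3 + 4867/192*e1 e4 + 3717/256*e2 e3 + 279/32*e2 e4 + 2671/192*e3 e4 + 731/192*e1 e2 e3 e4


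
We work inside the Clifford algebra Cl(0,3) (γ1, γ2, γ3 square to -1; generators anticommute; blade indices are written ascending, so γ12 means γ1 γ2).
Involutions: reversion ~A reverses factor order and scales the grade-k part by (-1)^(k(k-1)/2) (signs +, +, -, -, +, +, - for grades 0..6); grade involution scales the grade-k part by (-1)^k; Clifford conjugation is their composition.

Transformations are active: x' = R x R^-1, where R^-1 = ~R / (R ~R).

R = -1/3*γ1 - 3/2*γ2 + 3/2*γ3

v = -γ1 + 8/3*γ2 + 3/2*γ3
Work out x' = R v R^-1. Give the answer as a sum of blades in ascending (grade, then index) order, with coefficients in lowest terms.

~R = -1/3*γ1 - 3/2*γ2 + 3/2*γ3, and R ~R = -83/18, so R^-1 = ~R / (-83/18).
R v = 17/12 - 43/18*γ12 + γ13 - 25/4*γ23
Answer: 100/83*γ1 - 869/498*γ2 - 201/83*γ3


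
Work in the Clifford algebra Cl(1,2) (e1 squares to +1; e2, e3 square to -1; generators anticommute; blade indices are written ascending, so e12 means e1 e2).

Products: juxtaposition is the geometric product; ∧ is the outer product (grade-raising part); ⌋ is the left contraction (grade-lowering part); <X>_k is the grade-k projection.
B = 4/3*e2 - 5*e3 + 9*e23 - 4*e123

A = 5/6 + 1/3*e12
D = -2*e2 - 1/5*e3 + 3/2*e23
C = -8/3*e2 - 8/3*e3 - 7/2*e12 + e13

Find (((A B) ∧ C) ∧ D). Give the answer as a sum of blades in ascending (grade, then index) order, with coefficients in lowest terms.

step 1: -4/9*e1 + 10/9*e2 - 11/2*e3 - 3*e13 + 15/2*e23 - 5*e123
step 2: 32/27*e12 + 32/27*e13 - 476/27*e23 + 365/36*e123
step 3: 32/15*e123
Answer: 32/15*e123


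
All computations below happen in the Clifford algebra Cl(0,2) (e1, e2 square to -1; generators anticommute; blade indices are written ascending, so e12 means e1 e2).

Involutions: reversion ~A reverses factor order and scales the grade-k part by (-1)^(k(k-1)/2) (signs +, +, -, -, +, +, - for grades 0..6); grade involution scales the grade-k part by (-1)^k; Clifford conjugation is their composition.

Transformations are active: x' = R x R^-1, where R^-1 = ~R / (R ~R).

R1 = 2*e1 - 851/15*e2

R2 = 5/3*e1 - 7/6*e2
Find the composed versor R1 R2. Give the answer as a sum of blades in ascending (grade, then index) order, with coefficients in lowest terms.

Distribute over the terms of R1 (each basis-blade product reordered to ascending indices, repeated generators contracted through their squares):
(2*e1) R2 = -10/3 - 7/3*e12
(-851/15*e2) R2 = -5957/90 + 851/9*e12
Summing the partial products and collecting blades:
Answer: -6257/90 + 830/9*e12


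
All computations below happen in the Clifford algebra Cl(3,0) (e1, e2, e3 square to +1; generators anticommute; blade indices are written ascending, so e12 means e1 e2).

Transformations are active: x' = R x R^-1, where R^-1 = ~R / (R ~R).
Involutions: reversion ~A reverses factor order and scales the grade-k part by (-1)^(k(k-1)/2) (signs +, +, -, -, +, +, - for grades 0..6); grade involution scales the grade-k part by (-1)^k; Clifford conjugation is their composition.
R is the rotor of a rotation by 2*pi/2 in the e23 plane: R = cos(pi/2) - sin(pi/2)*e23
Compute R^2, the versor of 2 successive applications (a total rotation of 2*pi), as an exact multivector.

Because a rotor carries half the rotation angle, composing 2 copies of this e23-plane rotor multiplies the phase: 2*(pi/2) = pi, hence R^2 = cos(pi) - sin(pi)*e23.
cos(pi) = -1 and sin(pi) = 0, so R^2 = -1. The total rotation 2*pi is 1 full turn, so every vector returns to itself, yet the rotor is -1, on the OTHER sheet of the double cover (an odd number of 2*pi turns).
Answer: -1


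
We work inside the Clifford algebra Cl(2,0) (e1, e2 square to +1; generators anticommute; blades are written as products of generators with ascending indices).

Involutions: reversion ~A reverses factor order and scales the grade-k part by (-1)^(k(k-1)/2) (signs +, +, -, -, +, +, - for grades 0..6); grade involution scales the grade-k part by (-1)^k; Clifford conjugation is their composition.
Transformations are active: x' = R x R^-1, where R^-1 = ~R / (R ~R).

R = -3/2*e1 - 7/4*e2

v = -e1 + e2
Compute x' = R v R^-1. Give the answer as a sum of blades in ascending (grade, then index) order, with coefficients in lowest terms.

~R = -3/2*e1 - 7/4*e2, and R ~R = 85/16, so R^-1 = ~R / (85/16).
R v = -1/4 - 13/4*e1 e2
Answer: 97/85*e1 - 71/85*e2


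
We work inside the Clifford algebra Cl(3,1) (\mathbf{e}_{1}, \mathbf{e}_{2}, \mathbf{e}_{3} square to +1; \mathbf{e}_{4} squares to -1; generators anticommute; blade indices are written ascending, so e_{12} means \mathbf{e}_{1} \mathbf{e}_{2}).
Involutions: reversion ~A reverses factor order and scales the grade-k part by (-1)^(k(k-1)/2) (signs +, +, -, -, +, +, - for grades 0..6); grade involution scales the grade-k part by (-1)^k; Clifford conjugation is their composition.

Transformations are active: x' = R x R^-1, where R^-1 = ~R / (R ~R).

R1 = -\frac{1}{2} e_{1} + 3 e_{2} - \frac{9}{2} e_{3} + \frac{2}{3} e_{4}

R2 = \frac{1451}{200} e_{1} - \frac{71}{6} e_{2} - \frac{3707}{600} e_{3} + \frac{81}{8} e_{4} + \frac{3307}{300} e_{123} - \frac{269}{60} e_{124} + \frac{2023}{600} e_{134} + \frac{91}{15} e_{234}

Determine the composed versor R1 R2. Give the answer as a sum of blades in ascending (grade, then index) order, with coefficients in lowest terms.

Distribute over the terms of R1 (each basis-blade product reordered to ascending indices, repeated generators contracted through their squares):
(-\frac{1}{2} e_{1}) R2 = -\frac{1451}{400} + \frac{71}{12} e_{12} + \frac{3707}{1200} e_{13} - \frac{81}{16} e_{14} - \frac{3307}{600} e_{23} + \frac{269}{120} e_{24} - \frac{2023}{1200} e_{34} - \frac{91}{30} e_{1234}
(3 e_{2}) R2 = -\frac{71}{2} - \frac{4353}{200} e_{12} - \frac{3307}{100} e_{13} + \frac{269}{20} e_{14} - \frac{3707}{200} e_{23} + \frac{243}{8} e_{24} + \frac{91}{5} e_{34} - \frac{2023}{200} e_{1234}
(-\frac{9}{2} e_{3}) R2 = \frac{11121}{400} - \frac{9921}{200} e_{12} + \frac{13059}{400} e_{13} + \frac{6069}{400} e_{14} - \frac{213}{4} e_{23} + \frac{273}{10} e_{24} - \frac{729}{16} e_{34} + \frac{807}{40} e_{1234}
(\frac{2}{3} e_{4}) R2 = -\frac{27}{4} + \frac{269}{90} e_{12} - \frac{2023}{900} e_{13} - \frac{1451}{300} e_{14} - \frac{182}{45} e_{23} + \frac{71}{9} e_{24} + \frac{3707}{900} e_{34} - \frac{3307}{450} e_{1234}
Summing the partial products and collecting blades:
Answer: -\frac{723}{40} - \frac{28109}{450} e_{12} + \frac{377}{900} e_{13} + \frac{5617}{300} e_{14} - \frac{73207}{900} e_{23} + \frac{2441}{36} e_{24} - \frac{44873}{1800} e_{34} - \frac{29}{90} e_{1234}


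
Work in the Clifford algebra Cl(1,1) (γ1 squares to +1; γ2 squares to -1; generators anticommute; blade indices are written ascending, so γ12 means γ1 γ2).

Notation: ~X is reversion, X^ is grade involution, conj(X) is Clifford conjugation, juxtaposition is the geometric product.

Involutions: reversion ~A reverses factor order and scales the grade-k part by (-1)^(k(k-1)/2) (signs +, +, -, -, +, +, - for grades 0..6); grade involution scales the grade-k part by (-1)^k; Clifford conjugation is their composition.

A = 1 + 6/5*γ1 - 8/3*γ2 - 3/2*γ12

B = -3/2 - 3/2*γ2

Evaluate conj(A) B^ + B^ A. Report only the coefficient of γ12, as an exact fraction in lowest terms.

first term: -11/2 - 9/20*γ1 - 5/2*γ2 - 81/20*γ12
second term: 5/2 - 81/20*γ1 + 11/2*γ2 + 9/20*γ12
Answer: -18/5


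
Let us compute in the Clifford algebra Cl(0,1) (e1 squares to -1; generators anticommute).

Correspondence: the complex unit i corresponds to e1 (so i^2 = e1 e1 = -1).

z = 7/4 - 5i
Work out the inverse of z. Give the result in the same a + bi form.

In blades: z = 7/4 - 5*e1.
With qbar = 7/4 + 5*e1 (scalar fixed, mapped units negated), z qbar = 449/16 (the sum of squared coefficients), so z^-1 = qbar / (449/16) = 28/449 + 80/449*e1; translating back:
Answer: 28/449 + 80/449*i


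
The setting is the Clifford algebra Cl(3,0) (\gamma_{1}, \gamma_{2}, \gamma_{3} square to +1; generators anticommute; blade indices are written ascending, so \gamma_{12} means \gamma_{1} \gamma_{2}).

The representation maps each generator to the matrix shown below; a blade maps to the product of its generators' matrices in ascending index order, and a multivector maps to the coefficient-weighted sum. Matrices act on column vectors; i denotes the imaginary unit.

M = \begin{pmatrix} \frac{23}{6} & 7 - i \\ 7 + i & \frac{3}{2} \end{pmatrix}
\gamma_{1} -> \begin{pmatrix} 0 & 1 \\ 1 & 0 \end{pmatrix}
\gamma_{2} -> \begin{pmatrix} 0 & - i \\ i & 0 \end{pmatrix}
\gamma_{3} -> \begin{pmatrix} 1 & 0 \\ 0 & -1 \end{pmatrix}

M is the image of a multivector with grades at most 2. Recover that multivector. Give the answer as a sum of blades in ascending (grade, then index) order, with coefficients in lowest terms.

Method: 1, rho(\gamma_{1}), rho(\gamma_{2}), rho(\gamma_{3}) form a trace-orthogonal basis of the 2x2 complex matrices (tr(X Y) = 2 if X = Y, else 0), so M = m0*1 + m1*rho(\gamma_{1}) + m2*rho(\gamma_{2}) + m3*rho(\gamma_{3}) with m0 = tr(M)/2 = \frac{8}{3}, m1 = tr(M rho(\gamma_{1}))/2 = 7, m2 = tr(M rho(\gamma_{2}))/2 = 1, m3 = tr(M rho(\gamma_{3}))/2 = \frac{7}{6}.
Multiplying table entries, the bivector images are rho(\gamma_{12}) = i*rho(\gamma_{3}), rho(\gamma_{13}) = -i*rho(\gamma_{2}), rho(\gamma_{23}) = i*rho(\gamma_{1}); with real blade coefficients the real parts of m0..m3 are the coefficients of 1, \gamma_{1}, \gamma_{2}, \gamma_{3} and the imaginary parts give the bivectors (\gamma_{23}: Im m1, \gamma_{13}: -Im m2, \gamma_{12}: Im m3).
Answer: \frac{8}{3} + 7 \gamma_{1} + \gamma_{2} + \frac{7}{6} \gamma_{3}


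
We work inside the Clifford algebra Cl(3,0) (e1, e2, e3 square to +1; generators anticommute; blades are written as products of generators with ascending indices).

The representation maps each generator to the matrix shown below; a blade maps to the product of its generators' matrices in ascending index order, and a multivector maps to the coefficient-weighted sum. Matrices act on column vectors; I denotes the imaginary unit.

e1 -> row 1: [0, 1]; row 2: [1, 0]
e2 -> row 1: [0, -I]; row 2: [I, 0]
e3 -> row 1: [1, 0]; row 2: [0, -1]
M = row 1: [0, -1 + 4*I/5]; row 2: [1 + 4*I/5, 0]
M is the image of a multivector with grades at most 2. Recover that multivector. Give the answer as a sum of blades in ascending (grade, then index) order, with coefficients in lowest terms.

Method: 1, rho(e1), rho(e2), rho(e3) form a trace-orthogonal basis of the 2x2 complex matrices (tr(X Y) = 2 if X = Y, else 0), so M = m0*1 + m1*rho(e1) + m2*rho(e2) + m3*rho(e3) with m0 = tr(M)/2 = 0, m1 = tr(M rho(e1))/2 = 4*I/5, m2 = tr(M rho(e2))/2 = -I, m3 = tr(M rho(e3))/2 = 0.
Multiplying table entries, the bivector images are rho(e1 e2) = I*rho(e3), rho(e1 e3) = -I*rho(e2), rho(e2 e3) = I*rho(e1); with real blade coefficients the real parts of m0..m3 are the coefficients of 1, e1, e2, e3 and the imaginary parts give the bivectors (e2 e3: Im m1, e1 e3: -Im m2, e1 e2: Im m3).
Answer: e1 e3 + 4/5*e2 e3


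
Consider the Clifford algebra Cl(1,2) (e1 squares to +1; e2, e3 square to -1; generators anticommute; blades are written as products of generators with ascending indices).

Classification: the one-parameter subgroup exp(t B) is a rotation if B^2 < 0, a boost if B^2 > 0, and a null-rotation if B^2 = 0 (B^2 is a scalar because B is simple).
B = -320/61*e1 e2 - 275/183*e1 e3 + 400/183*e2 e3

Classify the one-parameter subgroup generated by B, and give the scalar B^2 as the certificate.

B^2 term by term: the squares give (-320/61)^2*(e1 e2)^2 + (-275/183)^2*(e1 e3)^2 + (400/183)^2*(e2 e3)^2 = 102400/3721*(+1) + 75625/33489*(+1) + 160000/33489*(-1) = 25 (each basis 2-blade squares to minus the product of its generators' squares); cross terms between blades sharing an index anticommute and cancel. So B^2 = 25.
Answer: boost, certificate B^2 = 25. Note: conjugating B changes its blade decomposition but never the scalar B^2 = 25, whose sign settles the classification.


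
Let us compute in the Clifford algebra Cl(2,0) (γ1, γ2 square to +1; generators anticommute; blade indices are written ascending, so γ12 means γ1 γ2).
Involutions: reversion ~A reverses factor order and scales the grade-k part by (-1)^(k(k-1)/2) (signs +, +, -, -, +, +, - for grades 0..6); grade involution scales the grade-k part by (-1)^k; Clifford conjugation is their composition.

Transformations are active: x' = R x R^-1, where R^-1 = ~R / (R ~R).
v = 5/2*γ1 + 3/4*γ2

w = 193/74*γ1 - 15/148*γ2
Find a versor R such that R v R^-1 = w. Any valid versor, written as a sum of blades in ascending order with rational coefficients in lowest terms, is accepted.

Key observation: q(v) = q(w) = 109/16 (sandwiches preserve the norm), so R = v + w = 189/37*γ1 + 24/37*γ2 works whenever it is invertible — the component of v along it is kept and (v - w)/2 reverses, sending v to w.
Answer: 189/37*γ1 + 24/37*γ2


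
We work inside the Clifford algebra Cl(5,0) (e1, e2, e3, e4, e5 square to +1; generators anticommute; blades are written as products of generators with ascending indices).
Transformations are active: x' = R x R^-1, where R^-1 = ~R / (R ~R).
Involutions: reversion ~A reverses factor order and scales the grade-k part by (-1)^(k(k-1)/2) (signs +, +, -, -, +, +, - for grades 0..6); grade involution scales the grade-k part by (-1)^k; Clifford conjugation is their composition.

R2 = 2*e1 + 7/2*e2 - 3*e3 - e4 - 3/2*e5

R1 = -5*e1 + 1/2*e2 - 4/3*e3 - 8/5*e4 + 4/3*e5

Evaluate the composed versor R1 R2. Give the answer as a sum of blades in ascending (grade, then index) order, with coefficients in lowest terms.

Distribute over the terms of R1 (each basis-blade product reordered to ascending indices, repeated generators contracted through their squares):
(-5*e1) R2 = -10 - 35/2*e1 e2 + 15*e1 e3 + 5*e1 e4 + 15/2*e1 e5
(1/2*e2) R2 = 7/4 - e1 e2 - 3/2*e2 e3 - 1/2*e2 e4 - 3/4*e2 e5
(-4/3*e3) R2 = 4 + 8/3*e1 e3 + 14/3*e2 e3 + 4/3*e3 e4 + 2*e3 e5
(-8/5*e4) R2 = 8/5 + 16/5*e1 e4 + 28/5*e2 e4 - 24/5*e3 e4 + 12/5*e4 e5
(4/3*e5) R2 = -2 - 8/3*e1 e5 - 14/3*e2 e5 + 4*e3 e5 + 4/3*e4 e5
Summing the partial products and collecting blades:
Answer: -93/20 - 37/2*e1 e2 + 53/3*e1 e3 + 41/5*e1 e4 + 29/6*e1 e5 + 19/6*e2 e3 + 51/10*e2 e4 - 65/12*e2 e5 - 52/15*e3 e4 + 6*e3 e5 + 56/15*e4 e5


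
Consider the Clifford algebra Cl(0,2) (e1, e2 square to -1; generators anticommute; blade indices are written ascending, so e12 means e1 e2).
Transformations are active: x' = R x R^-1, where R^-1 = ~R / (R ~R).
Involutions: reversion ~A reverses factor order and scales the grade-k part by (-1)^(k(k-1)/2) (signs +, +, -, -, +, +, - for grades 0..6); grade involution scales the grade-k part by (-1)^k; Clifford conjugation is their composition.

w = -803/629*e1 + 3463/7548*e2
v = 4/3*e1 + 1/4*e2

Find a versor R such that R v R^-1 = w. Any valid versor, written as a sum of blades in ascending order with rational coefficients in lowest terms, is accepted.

Construction: equal norms (both -265/144) license R = v + w = 107/1887*e1 + 2675/3774*e2 — nothing changes along that direction, while (v - w)/2 changes sign, so v maps onto w.
Answer: 107/1887*e1 + 2675/3774*e2


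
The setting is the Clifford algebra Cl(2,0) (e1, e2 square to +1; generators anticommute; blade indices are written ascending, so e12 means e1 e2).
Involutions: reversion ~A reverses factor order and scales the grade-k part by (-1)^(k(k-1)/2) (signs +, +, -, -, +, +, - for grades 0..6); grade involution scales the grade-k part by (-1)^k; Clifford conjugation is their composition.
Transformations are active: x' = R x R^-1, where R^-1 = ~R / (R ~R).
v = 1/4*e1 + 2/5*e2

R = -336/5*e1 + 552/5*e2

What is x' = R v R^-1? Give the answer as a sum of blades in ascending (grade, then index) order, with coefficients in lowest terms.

~R = -336/5*e1 + 552/5*e2, and R ~R = 16704, so R^-1 = ~R / (16704).
R v = 684/25 - 1362/25*e12
Answer: -6817/14500*e1 - 139/3625*e2


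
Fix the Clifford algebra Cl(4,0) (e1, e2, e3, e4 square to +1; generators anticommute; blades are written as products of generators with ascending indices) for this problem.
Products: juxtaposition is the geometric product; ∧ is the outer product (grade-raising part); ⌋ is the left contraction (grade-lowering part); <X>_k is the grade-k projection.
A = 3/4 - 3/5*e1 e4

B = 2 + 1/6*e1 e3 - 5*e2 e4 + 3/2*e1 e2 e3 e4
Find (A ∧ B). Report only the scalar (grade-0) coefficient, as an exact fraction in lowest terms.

step 1: 3/2 + 1/8*e1 e3 - 6/5*e1 e4 - 15/4*e2 e4 + 9/8*e1 e2 e3 e4
Answer: 3/2


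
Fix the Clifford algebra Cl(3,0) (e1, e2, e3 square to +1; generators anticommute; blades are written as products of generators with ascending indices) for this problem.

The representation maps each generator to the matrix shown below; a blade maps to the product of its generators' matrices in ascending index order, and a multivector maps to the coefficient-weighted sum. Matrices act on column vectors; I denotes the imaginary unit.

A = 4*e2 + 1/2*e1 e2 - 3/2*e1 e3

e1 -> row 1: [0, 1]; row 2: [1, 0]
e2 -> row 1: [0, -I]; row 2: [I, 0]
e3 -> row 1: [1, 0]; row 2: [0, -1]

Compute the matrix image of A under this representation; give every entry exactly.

Bivector images (products of the table entries): rho(e1 e2) = rho(e1)rho(e2) = row 1: [I, 0]; row 2: [0, -I]; rho(e1 e3) = rho(e1)rho(e3) = row 1: [0, -1]; row 2: [1, 0].
M = (4)*rho(e2) + (1/2)*rho(e1 e2) + (-3/2)*rho(e1 e3), summed entrywise:
Answer: row 1: [I/2, 3/2 - 4*I]; row 2: [-3/2 + 4*I, -I/2]


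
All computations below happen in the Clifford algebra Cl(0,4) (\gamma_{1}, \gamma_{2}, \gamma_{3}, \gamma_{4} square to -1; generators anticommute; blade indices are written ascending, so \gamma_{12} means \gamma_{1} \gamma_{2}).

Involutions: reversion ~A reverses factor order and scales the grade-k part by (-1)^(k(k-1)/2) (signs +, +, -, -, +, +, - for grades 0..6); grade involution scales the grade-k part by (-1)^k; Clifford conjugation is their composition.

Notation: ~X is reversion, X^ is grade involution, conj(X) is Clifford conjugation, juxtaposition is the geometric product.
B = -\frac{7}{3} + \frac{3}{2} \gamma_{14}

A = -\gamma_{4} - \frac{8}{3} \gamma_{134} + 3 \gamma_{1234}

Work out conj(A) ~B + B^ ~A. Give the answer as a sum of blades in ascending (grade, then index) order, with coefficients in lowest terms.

first term: -\frac{3}{2} \gamma_{1} + 4 \gamma_{3} - \frac{7}{3} \gamma_{4} + \frac{9}{2} \gamma_{23} + \frac{56}{9} \gamma_{134} - 7 \gamma_{1234}
second term: \frac{3}{2} \gamma_{1} + 4 \gamma_{3} + \frac{7}{3} \gamma_{4} - \frac{9}{2} \gamma_{23} - \frac{56}{9} \gamma_{134} - 7 \gamma_{1234}
Answer: 8 \gamma_{3} - 14 \gamma_{1234}


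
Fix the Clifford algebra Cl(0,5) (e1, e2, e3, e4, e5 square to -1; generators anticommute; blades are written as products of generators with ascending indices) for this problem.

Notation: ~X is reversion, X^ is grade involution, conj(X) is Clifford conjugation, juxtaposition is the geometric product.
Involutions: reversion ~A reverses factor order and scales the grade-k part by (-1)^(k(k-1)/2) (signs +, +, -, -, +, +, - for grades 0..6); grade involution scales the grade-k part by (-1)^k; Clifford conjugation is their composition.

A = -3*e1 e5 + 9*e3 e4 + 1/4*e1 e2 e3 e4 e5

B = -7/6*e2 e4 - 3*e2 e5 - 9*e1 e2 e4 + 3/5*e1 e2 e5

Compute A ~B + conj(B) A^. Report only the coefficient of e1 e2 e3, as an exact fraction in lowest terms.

first term: 9/5*e2 - 9*e1 e2 - 21/2*e2 e3 - 3/20*e3 e4 - 9/4*e3 e5 - 81*e1 e2 e3 - 3/4*e1 e3 e4 + 7/24*e1 e3 e5 - 27*e2 e4 e5 - 7/2*e1 e2 e4 e5 + 27*e2 e3 e4 e5 - 27/5*e1 e2 e3 e4 e5
second term: -9/5*e2 + 9*e1 e2 + 21/2*e2 e3 - 3/20*e3 e4 - 9/4*e3 e5 - 81*e1 e2 e3 + 3/4*e1 e3 e4 - 7/24*e1 e3 e5 - 27*e2 e4 e5 - 7/2*e1 e2 e4 e5 + 27*e2 e3 e4 e5 + 27/5*e1 e2 e3 e4 e5
Answer: -162


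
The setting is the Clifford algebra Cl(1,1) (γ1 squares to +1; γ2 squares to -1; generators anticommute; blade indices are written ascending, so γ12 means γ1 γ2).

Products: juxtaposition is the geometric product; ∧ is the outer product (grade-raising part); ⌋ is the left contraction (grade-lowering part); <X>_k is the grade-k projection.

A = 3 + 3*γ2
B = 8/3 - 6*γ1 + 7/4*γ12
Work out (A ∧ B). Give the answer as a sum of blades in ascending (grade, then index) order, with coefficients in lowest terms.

step 1: 8 - 18*γ1 + 8*γ2 + 93/4*γ12
Answer: 8 - 18*γ1 + 8*γ2 + 93/4*γ12
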